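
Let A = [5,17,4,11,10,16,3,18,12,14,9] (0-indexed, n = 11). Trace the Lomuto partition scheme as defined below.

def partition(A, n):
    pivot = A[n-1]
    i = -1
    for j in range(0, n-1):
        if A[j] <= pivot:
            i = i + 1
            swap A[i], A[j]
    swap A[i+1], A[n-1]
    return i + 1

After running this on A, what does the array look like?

pivot=9, i=-1
j=0: 5≤9, i=0, swap(0,0) ⇒ [5,17,4,11,10,16,3,18,12,14,9]
j=1: 17>9, skip
j=2: 4≤9, i=1, swap(1,2) ⇒ [5,4,17,11,10,16,3,18,12,14,9]
j=3: 11>9, skip
j=4: 10>9, skip
j=5: 16>9, skip
j=6: 3≤9, i=2, swap(2,6) ⇒ [5,4,3,11,10,16,17,18,12,14,9]
j=7: 18>9, skip
j=8: 12>9, skip
j=9: 14>9, skip
swap(3,10) ⇒ [5,4,3,9,10,16,17,18,12,14,11]; return 3

[5,4,3,9,10,16,17,18,12,14,11]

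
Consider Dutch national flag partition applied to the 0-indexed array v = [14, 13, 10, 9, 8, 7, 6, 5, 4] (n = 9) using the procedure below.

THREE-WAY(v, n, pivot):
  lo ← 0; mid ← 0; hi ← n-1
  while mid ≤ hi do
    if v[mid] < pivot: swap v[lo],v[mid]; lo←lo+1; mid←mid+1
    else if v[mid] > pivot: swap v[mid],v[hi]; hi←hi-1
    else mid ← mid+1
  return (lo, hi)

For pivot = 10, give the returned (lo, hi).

(6, 6)

lo=0 mid=0 hi=8
14>10: swap(0,8), hi=7 ⇒ [4, 13, 10, 9, 8, 7, 6, 5, 14]
4<10: swap(0,0), lo=1 mid=1 ⇒ [4, 13, 10, 9, 8, 7, 6, 5, 14]
13>10: swap(1,7), hi=6 ⇒ [4, 5, 10, 9, 8, 7, 6, 13, 14]
5<10: swap(1,1), lo=2 mid=2 ⇒ [4, 5, 10, 9, 8, 7, 6, 13, 14]
10=10: mid=3
9<10: swap(2,3), lo=3 mid=4 ⇒ [4, 5, 9, 10, 8, 7, 6, 13, 14]
8<10: swap(3,4), lo=4 mid=5 ⇒ [4, 5, 9, 8, 10, 7, 6, 13, 14]
7<10: swap(4,5), lo=5 mid=6 ⇒ [4, 5, 9, 8, 7, 10, 6, 13, 14]
6<10: swap(5,6), lo=6 mid=7 ⇒ [4, 5, 9, 8, 7, 6, 10, 13, 14]
done. lo=6 hi=6; v=[4, 5, 9, 8, 7, 6, 10, 13, 14]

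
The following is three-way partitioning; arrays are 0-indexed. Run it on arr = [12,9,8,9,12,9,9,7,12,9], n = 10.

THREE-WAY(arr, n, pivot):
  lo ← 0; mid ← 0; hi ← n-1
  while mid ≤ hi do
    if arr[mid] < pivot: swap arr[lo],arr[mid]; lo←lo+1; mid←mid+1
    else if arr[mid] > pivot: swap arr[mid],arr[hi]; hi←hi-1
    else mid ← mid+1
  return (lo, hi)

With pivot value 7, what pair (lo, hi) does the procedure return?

lo=0 mid=0 hi=9
12>7: swap(0,9), hi=8 ⇒ [9,9,8,9,12,9,9,7,12,12]
9>7: swap(0,8), hi=7 ⇒ [12,9,8,9,12,9,9,7,9,12]
12>7: swap(0,7), hi=6 ⇒ [7,9,8,9,12,9,9,12,9,12]
7=7: mid=1
9>7: swap(1,6), hi=5 ⇒ [7,9,8,9,12,9,9,12,9,12]
9>7: swap(1,5), hi=4 ⇒ [7,9,8,9,12,9,9,12,9,12]
9>7: swap(1,4), hi=3 ⇒ [7,12,8,9,9,9,9,12,9,12]
12>7: swap(1,3), hi=2 ⇒ [7,9,8,12,9,9,9,12,9,12]
9>7: swap(1,2), hi=1 ⇒ [7,8,9,12,9,9,9,12,9,12]
8>7: swap(1,1), hi=0 ⇒ [7,8,9,12,9,9,9,12,9,12]
done. lo=0 hi=0; arr=[7,8,9,12,9,9,9,12,9,12]

(0, 0)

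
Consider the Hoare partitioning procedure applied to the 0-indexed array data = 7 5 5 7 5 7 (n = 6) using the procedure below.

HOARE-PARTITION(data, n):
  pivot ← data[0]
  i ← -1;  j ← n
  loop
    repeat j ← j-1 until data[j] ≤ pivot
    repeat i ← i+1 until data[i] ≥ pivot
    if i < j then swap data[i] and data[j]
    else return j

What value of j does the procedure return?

pivot = data[0] = 7; i = -1, j = 6
j→5 (data[5]=7≤7), i→0 (data[0]=7≥7); i<j, swap → 7 5 5 7 5 7
j→4 (data[4]=5≤7), i→3 (data[3]=7≥7); i<j, swap → 7 5 5 5 7 7
j→3, i→4; i≥j, return j=3. data = 7 5 5 5 7 7

3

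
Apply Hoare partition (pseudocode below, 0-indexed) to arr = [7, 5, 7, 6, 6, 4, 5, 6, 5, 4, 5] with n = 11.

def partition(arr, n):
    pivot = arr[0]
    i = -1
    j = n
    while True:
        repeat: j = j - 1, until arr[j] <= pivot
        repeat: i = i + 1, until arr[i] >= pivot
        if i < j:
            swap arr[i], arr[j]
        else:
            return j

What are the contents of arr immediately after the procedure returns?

[5, 5, 4, 6, 6, 4, 5, 6, 5, 7, 7]

pivot = arr[0] = 7; i = -1, j = 11
j→10 (arr[10]=5≤7), i→0 (arr[0]=7≥7); i<j, swap → [5, 5, 7, 6, 6, 4, 5, 6, 5, 4, 7]
j→9 (arr[9]=4≤7), i→2 (arr[2]=7≥7); i<j, swap → [5, 5, 4, 6, 6, 4, 5, 6, 5, 7, 7]
j→8, i→9; i≥j, return j=8. arr = [5, 5, 4, 6, 6, 4, 5, 6, 5, 7, 7]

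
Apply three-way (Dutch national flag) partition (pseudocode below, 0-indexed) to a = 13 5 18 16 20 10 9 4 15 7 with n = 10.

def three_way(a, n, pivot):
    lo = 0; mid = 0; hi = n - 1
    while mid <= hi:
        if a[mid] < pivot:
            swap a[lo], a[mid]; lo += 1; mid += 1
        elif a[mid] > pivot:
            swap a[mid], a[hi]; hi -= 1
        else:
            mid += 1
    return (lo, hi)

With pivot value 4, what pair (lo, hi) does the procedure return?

pivot = 4; lo=0, mid=0, hi=9
a[mid]=13>4: swap a[0],a[9]; hi=8 → 7 5 18 16 20 10 9 4 15 13
a[mid]=7>4: swap a[0],a[8]; hi=7 → 15 5 18 16 20 10 9 4 7 13
a[mid]=15>4: swap a[0],a[7]; hi=6 → 4 5 18 16 20 10 9 15 7 13
a[mid]=4=4: mid=1
a[mid]=5>4: swap a[1],a[6]; hi=5 → 4 9 18 16 20 10 5 15 7 13
a[mid]=9>4: swap a[1],a[5]; hi=4 → 4 10 18 16 20 9 5 15 7 13
a[mid]=10>4: swap a[1],a[4]; hi=3 → 4 20 18 16 10 9 5 15 7 13
a[mid]=20>4: swap a[1],a[3]; hi=2 → 4 16 18 20 10 9 5 15 7 13
a[mid]=16>4: swap a[1],a[2]; hi=1 → 4 18 16 20 10 9 5 15 7 13
a[mid]=18>4: swap a[1],a[1]; hi=0 → 4 18 16 20 10 9 5 15 7 13
end: lo=0, hi=0; a = 4 18 16 20 10 9 5 15 7 13

(0, 0)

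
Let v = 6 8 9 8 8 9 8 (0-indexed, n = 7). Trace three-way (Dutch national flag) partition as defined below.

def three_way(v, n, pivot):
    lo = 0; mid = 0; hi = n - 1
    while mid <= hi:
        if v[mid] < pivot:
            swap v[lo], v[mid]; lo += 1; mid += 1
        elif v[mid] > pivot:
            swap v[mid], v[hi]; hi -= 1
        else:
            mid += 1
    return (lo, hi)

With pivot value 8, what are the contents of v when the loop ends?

pivot = 8; lo=0, mid=0, hi=6
v[mid]=6<8: swap v[0],v[0]; lo=1,mid=1 → 6 8 9 8 8 9 8
v[mid]=8=8: mid=2
v[mid]=9>8: swap v[2],v[6]; hi=5 → 6 8 8 8 8 9 9
v[mid]=8=8: mid=3
v[mid]=8=8: mid=4
v[mid]=8=8: mid=5
v[mid]=9>8: swap v[5],v[5]; hi=4 → 6 8 8 8 8 9 9
end: lo=1, hi=4; v = 6 8 8 8 8 9 9

6 8 8 8 8 9 9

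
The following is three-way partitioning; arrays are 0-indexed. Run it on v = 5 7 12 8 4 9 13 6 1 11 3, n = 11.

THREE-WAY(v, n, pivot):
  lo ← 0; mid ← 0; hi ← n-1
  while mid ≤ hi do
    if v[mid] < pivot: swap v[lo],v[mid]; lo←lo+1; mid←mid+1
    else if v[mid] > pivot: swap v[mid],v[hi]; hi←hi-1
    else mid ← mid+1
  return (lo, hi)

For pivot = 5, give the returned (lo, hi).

(3, 3)

lo=0 mid=0 hi=10
5=5: mid=1
7>5: swap(1,10), hi=9 ⇒ 5 3 12 8 4 9 13 6 1 11 7
3<5: swap(0,1), lo=1 mid=2 ⇒ 3 5 12 8 4 9 13 6 1 11 7
12>5: swap(2,9), hi=8 ⇒ 3 5 11 8 4 9 13 6 1 12 7
11>5: swap(2,8), hi=7 ⇒ 3 5 1 8 4 9 13 6 11 12 7
1<5: swap(1,2), lo=2 mid=3 ⇒ 3 1 5 8 4 9 13 6 11 12 7
8>5: swap(3,7), hi=6 ⇒ 3 1 5 6 4 9 13 8 11 12 7
6>5: swap(3,6), hi=5 ⇒ 3 1 5 13 4 9 6 8 11 12 7
13>5: swap(3,5), hi=4 ⇒ 3 1 5 9 4 13 6 8 11 12 7
9>5: swap(3,4), hi=3 ⇒ 3 1 5 4 9 13 6 8 11 12 7
4<5: swap(2,3), lo=3 mid=4 ⇒ 3 1 4 5 9 13 6 8 11 12 7
done. lo=3 hi=3; v=3 1 4 5 9 13 6 8 11 12 7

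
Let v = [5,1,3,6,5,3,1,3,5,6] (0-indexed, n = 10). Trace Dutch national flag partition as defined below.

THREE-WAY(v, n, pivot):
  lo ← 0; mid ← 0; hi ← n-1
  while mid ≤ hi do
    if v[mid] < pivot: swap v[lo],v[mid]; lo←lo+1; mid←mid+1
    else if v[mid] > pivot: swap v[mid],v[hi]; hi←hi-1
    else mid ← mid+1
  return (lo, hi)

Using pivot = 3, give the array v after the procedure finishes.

pivot = 3; lo=0, mid=0, hi=9
v[mid]=5>3: swap v[0],v[9]; hi=8 → [6,1,3,6,5,3,1,3,5,5]
v[mid]=6>3: swap v[0],v[8]; hi=7 → [5,1,3,6,5,3,1,3,6,5]
v[mid]=5>3: swap v[0],v[7]; hi=6 → [3,1,3,6,5,3,1,5,6,5]
v[mid]=3=3: mid=1
v[mid]=1<3: swap v[0],v[1]; lo=1,mid=2 → [1,3,3,6,5,3,1,5,6,5]
v[mid]=3=3: mid=3
v[mid]=6>3: swap v[3],v[6]; hi=5 → [1,3,3,1,5,3,6,5,6,5]
v[mid]=1<3: swap v[1],v[3]; lo=2,mid=4 → [1,1,3,3,5,3,6,5,6,5]
v[mid]=5>3: swap v[4],v[5]; hi=4 → [1,1,3,3,3,5,6,5,6,5]
v[mid]=3=3: mid=5
end: lo=2, hi=4; v = [1,1,3,3,3,5,6,5,6,5]

[1,1,3,3,3,5,6,5,6,5]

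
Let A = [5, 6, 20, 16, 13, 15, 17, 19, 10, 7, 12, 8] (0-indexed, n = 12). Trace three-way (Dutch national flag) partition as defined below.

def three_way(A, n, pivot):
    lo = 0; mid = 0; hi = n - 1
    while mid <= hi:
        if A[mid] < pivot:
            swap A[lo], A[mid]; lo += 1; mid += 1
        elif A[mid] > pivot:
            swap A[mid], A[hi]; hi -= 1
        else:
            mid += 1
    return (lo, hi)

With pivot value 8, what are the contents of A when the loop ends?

[5, 6, 7, 8, 15, 17, 19, 10, 13, 12, 16, 20]

lo=0 mid=0 hi=11
5<8: swap(0,0), lo=1 mid=1 ⇒ [5, 6, 20, 16, 13, 15, 17, 19, 10, 7, 12, 8]
6<8: swap(1,1), lo=2 mid=2 ⇒ [5, 6, 20, 16, 13, 15, 17, 19, 10, 7, 12, 8]
20>8: swap(2,11), hi=10 ⇒ [5, 6, 8, 16, 13, 15, 17, 19, 10, 7, 12, 20]
8=8: mid=3
16>8: swap(3,10), hi=9 ⇒ [5, 6, 8, 12, 13, 15, 17, 19, 10, 7, 16, 20]
12>8: swap(3,9), hi=8 ⇒ [5, 6, 8, 7, 13, 15, 17, 19, 10, 12, 16, 20]
7<8: swap(2,3), lo=3 mid=4 ⇒ [5, 6, 7, 8, 13, 15, 17, 19, 10, 12, 16, 20]
13>8: swap(4,8), hi=7 ⇒ [5, 6, 7, 8, 10, 15, 17, 19, 13, 12, 16, 20]
10>8: swap(4,7), hi=6 ⇒ [5, 6, 7, 8, 19, 15, 17, 10, 13, 12, 16, 20]
19>8: swap(4,6), hi=5 ⇒ [5, 6, 7, 8, 17, 15, 19, 10, 13, 12, 16, 20]
17>8: swap(4,5), hi=4 ⇒ [5, 6, 7, 8, 15, 17, 19, 10, 13, 12, 16, 20]
15>8: swap(4,4), hi=3 ⇒ [5, 6, 7, 8, 15, 17, 19, 10, 13, 12, 16, 20]
done. lo=3 hi=3; A=[5, 6, 7, 8, 15, 17, 19, 10, 13, 12, 16, 20]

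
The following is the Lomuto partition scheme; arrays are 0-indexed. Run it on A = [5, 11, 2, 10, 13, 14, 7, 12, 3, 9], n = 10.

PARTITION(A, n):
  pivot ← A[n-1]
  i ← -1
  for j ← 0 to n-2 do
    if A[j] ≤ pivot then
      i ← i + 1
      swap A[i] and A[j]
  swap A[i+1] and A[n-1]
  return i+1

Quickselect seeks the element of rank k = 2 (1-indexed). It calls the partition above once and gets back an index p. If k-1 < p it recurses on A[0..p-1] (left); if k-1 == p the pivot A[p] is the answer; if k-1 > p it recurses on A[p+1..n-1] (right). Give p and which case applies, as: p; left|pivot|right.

4; left

pivot=9, i=-1
j=0: 5≤9, i=0, swap(0,0) ⇒ [5, 11, 2, 10, 13, 14, 7, 12, 3, 9]
j=1: 11>9, skip
j=2: 2≤9, i=1, swap(1,2) ⇒ [5, 2, 11, 10, 13, 14, 7, 12, 3, 9]
j=3: 10>9, skip
j=4: 13>9, skip
j=5: 14>9, skip
j=6: 7≤9, i=2, swap(2,6) ⇒ [5, 2, 7, 10, 13, 14, 11, 12, 3, 9]
j=7: 12>9, skip
j=8: 3≤9, i=3, swap(3,8) ⇒ [5, 2, 7, 3, 13, 14, 11, 12, 10, 9]
swap(4,9) ⇒ [5, 2, 7, 3, 9, 14, 11, 12, 10, 13]; return 4
p = 4; k-1 = 1 < 4 ⇒ left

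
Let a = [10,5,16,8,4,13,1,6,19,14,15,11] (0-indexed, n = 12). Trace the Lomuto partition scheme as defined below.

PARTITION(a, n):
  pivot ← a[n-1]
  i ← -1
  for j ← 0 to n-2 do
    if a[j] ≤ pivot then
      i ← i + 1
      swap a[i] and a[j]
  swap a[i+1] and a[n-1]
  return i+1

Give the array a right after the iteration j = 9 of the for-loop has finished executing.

pivot=11, i=-1
j=0: 10≤11, i=0, swap(0,0) ⇒ [10,5,16,8,4,13,1,6,19,14,15,11]
j=1: 5≤11, i=1, swap(1,1) ⇒ [10,5,16,8,4,13,1,6,19,14,15,11]
j=2: 16>11, skip
j=3: 8≤11, i=2, swap(2,3) ⇒ [10,5,8,16,4,13,1,6,19,14,15,11]
j=4: 4≤11, i=3, swap(3,4) ⇒ [10,5,8,4,16,13,1,6,19,14,15,11]
j=5: 13>11, skip
j=6: 1≤11, i=4, swap(4,6) ⇒ [10,5,8,4,1,13,16,6,19,14,15,11]
j=7: 6≤11, i=5, swap(5,7) ⇒ [10,5,8,4,1,6,16,13,19,14,15,11]
j=8: 19>11, skip
j=9: 14>11, skip
(after j=9) a = [10,5,8,4,1,6,16,13,19,14,15,11]

[10,5,8,4,1,6,16,13,19,14,15,11]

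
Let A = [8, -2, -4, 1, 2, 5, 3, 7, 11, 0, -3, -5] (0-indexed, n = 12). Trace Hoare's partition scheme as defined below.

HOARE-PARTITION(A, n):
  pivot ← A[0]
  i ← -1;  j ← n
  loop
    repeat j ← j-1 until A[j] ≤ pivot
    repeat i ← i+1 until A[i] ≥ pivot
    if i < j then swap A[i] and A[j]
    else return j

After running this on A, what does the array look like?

[-5, -2, -4, 1, 2, 5, 3, 7, -3, 0, 11, 8]

pivot = A[0] = 8; i = -1, j = 12
j→11 (A[11]=-5≤8), i→0 (A[0]=8≥8); i<j, swap → [-5, -2, -4, 1, 2, 5, 3, 7, 11, 0, -3, 8]
j→10 (A[10]=-3≤8), i→8 (A[8]=11≥8); i<j, swap → [-5, -2, -4, 1, 2, 5, 3, 7, -3, 0, 11, 8]
j→9, i→10; i≥j, return j=9. A = [-5, -2, -4, 1, 2, 5, 3, 7, -3, 0, 11, 8]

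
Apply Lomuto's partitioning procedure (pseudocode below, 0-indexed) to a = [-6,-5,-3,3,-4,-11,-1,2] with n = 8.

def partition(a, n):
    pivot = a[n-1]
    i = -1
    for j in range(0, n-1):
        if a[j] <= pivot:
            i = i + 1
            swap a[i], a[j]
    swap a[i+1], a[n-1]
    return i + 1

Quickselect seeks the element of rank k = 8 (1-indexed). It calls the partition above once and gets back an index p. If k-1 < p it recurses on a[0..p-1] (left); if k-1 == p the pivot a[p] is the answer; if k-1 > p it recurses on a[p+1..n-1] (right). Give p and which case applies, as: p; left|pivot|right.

6; right

pivot = a[7] = 2; i = -1
j=0: a[0]=-6 ≤ 2 → i=0, swap a[0],a[0] (no change) → [-6,-5,-3,3,-4,-11,-1,2]
j=1: a[1]=-5 ≤ 2 → i=1, swap a[1],a[1] (no change) → [-6,-5,-3,3,-4,-11,-1,2]
j=2: a[2]=-3 ≤ 2 → i=2, swap a[2],a[2] (no change) → [-6,-5,-3,3,-4,-11,-1,2]
j=3: a[3]=3 > 2 → no swap
j=4: a[4]=-4 ≤ 2 → i=3, swap a[3],a[4] → [-6,-5,-3,-4,3,-11,-1,2]
j=5: a[5]=-11 ≤ 2 → i=4, swap a[4],a[5] → [-6,-5,-3,-4,-11,3,-1,2]
j=6: a[6]=-1 ≤ 2 → i=5, swap a[5],a[6] → [-6,-5,-3,-4,-11,-1,3,2]
final swap a[6],a[7] → [-6,-5,-3,-4,-11,-1,2,3]; return 6
p = 6; k-1 = 7 > 6 ⇒ right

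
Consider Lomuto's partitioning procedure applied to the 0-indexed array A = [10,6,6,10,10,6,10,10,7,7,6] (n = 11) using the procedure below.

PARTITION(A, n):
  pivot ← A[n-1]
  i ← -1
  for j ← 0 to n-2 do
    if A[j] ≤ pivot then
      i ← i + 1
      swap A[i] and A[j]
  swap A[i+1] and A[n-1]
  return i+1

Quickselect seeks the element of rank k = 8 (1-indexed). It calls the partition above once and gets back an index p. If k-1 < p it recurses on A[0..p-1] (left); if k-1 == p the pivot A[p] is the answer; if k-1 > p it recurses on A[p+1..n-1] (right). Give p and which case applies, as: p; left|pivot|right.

pivot = A[10] = 6; i = -1
j=0: A[0]=10 > 6 → no swap
j=1: A[1]=6 ≤ 6 → i=0, swap A[0],A[1] → [6,10,6,10,10,6,10,10,7,7,6]
j=2: A[2]=6 ≤ 6 → i=1, swap A[1],A[2] → [6,6,10,10,10,6,10,10,7,7,6]
j=3: A[3]=10 > 6 → no swap
j=4: A[4]=10 > 6 → no swap
j=5: A[5]=6 ≤ 6 → i=2, swap A[2],A[5] → [6,6,6,10,10,10,10,10,7,7,6]
j=6: A[6]=10 > 6 → no swap
j=7: A[7]=10 > 6 → no swap
j=8: A[8]=7 > 6 → no swap
j=9: A[9]=7 > 6 → no swap
final swap A[3],A[10] → [6,6,6,6,10,10,10,10,7,7,10]; return 3
p = 3; k-1 = 7 > 3 ⇒ right

3; right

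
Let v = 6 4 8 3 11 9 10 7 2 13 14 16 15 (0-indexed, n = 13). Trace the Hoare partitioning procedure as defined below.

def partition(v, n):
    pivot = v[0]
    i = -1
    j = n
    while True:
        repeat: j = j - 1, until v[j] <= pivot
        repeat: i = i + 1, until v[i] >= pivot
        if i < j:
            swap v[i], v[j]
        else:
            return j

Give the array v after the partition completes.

2 4 3 8 11 9 10 7 6 13 14 16 15

pivot = v[0] = 6; i = -1, j = 13
j→8 (v[8]=2≤6), i→0 (v[0]=6≥6); i<j, swap → 2 4 8 3 11 9 10 7 6 13 14 16 15
j→3 (v[3]=3≤6), i→2 (v[2]=8≥6); i<j, swap → 2 4 3 8 11 9 10 7 6 13 14 16 15
j→2, i→3; i≥j, return j=2. v = 2 4 3 8 11 9 10 7 6 13 14 16 15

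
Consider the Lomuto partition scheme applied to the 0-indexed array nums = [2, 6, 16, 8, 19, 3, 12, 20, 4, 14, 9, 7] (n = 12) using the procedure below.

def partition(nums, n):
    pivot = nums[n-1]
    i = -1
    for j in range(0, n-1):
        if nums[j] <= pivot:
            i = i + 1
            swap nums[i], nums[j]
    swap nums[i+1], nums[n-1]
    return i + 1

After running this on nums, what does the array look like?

[2, 6, 3, 4, 7, 16, 12, 20, 8, 14, 9, 19]

pivot=7, i=-1
j=0: 2≤7, i=0, swap(0,0) ⇒ [2, 6, 16, 8, 19, 3, 12, 20, 4, 14, 9, 7]
j=1: 6≤7, i=1, swap(1,1) ⇒ [2, 6, 16, 8, 19, 3, 12, 20, 4, 14, 9, 7]
j=2: 16>7, skip
j=3: 8>7, skip
j=4: 19>7, skip
j=5: 3≤7, i=2, swap(2,5) ⇒ [2, 6, 3, 8, 19, 16, 12, 20, 4, 14, 9, 7]
j=6: 12>7, skip
j=7: 20>7, skip
j=8: 4≤7, i=3, swap(3,8) ⇒ [2, 6, 3, 4, 19, 16, 12, 20, 8, 14, 9, 7]
j=9: 14>7, skip
j=10: 9>7, skip
swap(4,11) ⇒ [2, 6, 3, 4, 7, 16, 12, 20, 8, 14, 9, 19]; return 4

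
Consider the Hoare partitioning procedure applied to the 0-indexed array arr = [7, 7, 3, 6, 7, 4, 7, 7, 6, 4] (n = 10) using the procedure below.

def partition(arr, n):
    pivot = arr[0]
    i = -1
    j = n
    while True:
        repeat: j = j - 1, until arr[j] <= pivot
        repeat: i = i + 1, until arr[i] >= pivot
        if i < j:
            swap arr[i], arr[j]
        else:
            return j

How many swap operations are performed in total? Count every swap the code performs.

pivot=7
j stops at 9 (4), i stops at 0 (7); swap ⇒ [4, 7, 3, 6, 7, 4, 7, 7, 6, 7]
j stops at 8 (6), i stops at 1 (7); swap ⇒ [4, 6, 3, 6, 7, 4, 7, 7, 7, 7]
j stops at 7 (7), i stops at 4 (7); swap ⇒ [4, 6, 3, 6, 7, 4, 7, 7, 7, 7]
j stops at 6, i stops at 6; i≥j ⇒ return 6. arr=[4, 6, 3, 6, 7, 4, 7, 7, 7, 7]

3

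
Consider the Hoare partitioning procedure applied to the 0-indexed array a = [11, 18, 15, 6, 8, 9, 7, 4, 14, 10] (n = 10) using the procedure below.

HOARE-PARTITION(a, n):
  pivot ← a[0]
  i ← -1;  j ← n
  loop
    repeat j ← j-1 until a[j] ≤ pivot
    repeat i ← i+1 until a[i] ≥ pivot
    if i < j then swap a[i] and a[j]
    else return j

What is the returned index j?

pivot = a[0] = 11; i = -1, j = 10
j→9 (a[9]=10≤11), i→0 (a[0]=11≥11); i<j, swap → [10, 18, 15, 6, 8, 9, 7, 4, 14, 11]
j→7 (a[7]=4≤11), i→1 (a[1]=18≥11); i<j, swap → [10, 4, 15, 6, 8, 9, 7, 18, 14, 11]
j→6 (a[6]=7≤11), i→2 (a[2]=15≥11); i<j, swap → [10, 4, 7, 6, 8, 9, 15, 18, 14, 11]
j→5, i→6; i≥j, return j=5. a = [10, 4, 7, 6, 8, 9, 15, 18, 14, 11]

5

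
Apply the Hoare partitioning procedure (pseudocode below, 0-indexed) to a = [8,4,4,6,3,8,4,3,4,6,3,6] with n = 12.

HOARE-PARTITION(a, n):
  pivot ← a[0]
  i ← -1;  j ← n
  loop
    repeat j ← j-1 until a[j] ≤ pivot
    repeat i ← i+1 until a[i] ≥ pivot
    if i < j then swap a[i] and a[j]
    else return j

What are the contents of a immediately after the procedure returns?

pivot=8
j stops at 11 (6), i stops at 0 (8); swap ⇒ [6,4,4,6,3,8,4,3,4,6,3,8]
j stops at 10 (3), i stops at 5 (8); swap ⇒ [6,4,4,6,3,3,4,3,4,6,8,8]
j stops at 9, i stops at 10; i≥j ⇒ return 9. a=[6,4,4,6,3,3,4,3,4,6,8,8]

[6,4,4,6,3,3,4,3,4,6,8,8]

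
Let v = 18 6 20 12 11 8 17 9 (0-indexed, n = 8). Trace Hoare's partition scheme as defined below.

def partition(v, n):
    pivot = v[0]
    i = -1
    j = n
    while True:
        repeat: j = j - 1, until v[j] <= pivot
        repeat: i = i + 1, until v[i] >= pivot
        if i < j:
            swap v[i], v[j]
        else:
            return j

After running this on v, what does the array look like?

9 6 17 12 11 8 20 18

pivot = v[0] = 18; i = -1, j = 8
j→7 (v[7]=9≤18), i→0 (v[0]=18≥18); i<j, swap → 9 6 20 12 11 8 17 18
j→6 (v[6]=17≤18), i→2 (v[2]=20≥18); i<j, swap → 9 6 17 12 11 8 20 18
j→5, i→6; i≥j, return j=5. v = 9 6 17 12 11 8 20 18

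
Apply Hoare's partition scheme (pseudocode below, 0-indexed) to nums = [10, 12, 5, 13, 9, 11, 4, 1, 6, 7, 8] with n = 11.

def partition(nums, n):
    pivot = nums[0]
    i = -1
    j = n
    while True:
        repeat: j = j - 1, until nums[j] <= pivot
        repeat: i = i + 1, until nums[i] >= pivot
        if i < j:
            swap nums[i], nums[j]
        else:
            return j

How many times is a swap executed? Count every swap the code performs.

4

pivot = nums[0] = 10; i = -1, j = 11
j→10 (nums[10]=8≤10), i→0 (nums[0]=10≥10); i<j, swap → [8, 12, 5, 13, 9, 11, 4, 1, 6, 7, 10]
j→9 (nums[9]=7≤10), i→1 (nums[1]=12≥10); i<j, swap → [8, 7, 5, 13, 9, 11, 4, 1, 6, 12, 10]
j→8 (nums[8]=6≤10), i→3 (nums[3]=13≥10); i<j, swap → [8, 7, 5, 6, 9, 11, 4, 1, 13, 12, 10]
j→7 (nums[7]=1≤10), i→5 (nums[5]=11≥10); i<j, swap → [8, 7, 5, 6, 9, 1, 4, 11, 13, 12, 10]
j→6, i→7; i≥j, return j=6. nums = [8, 7, 5, 6, 9, 1, 4, 11, 13, 12, 10]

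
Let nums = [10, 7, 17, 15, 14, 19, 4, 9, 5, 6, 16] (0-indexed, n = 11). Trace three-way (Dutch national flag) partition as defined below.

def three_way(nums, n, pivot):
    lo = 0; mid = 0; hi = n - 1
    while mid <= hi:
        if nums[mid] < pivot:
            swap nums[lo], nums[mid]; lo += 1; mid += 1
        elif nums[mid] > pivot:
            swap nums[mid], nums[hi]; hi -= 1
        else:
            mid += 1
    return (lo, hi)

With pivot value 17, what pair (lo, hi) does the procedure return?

(9, 9)

pivot = 17; lo=0, mid=0, hi=10
nums[mid]=10<17: swap nums[0],nums[0]; lo=1,mid=1 → [10, 7, 17, 15, 14, 19, 4, 9, 5, 6, 16]
nums[mid]=7<17: swap nums[1],nums[1]; lo=2,mid=2 → [10, 7, 17, 15, 14, 19, 4, 9, 5, 6, 16]
nums[mid]=17=17: mid=3
nums[mid]=15<17: swap nums[2],nums[3]; lo=3,mid=4 → [10, 7, 15, 17, 14, 19, 4, 9, 5, 6, 16]
nums[mid]=14<17: swap nums[3],nums[4]; lo=4,mid=5 → [10, 7, 15, 14, 17, 19, 4, 9, 5, 6, 16]
nums[mid]=19>17: swap nums[5],nums[10]; hi=9 → [10, 7, 15, 14, 17, 16, 4, 9, 5, 6, 19]
nums[mid]=16<17: swap nums[4],nums[5]; lo=5,mid=6 → [10, 7, 15, 14, 16, 17, 4, 9, 5, 6, 19]
nums[mid]=4<17: swap nums[5],nums[6]; lo=6,mid=7 → [10, 7, 15, 14, 16, 4, 17, 9, 5, 6, 19]
nums[mid]=9<17: swap nums[6],nums[7]; lo=7,mid=8 → [10, 7, 15, 14, 16, 4, 9, 17, 5, 6, 19]
nums[mid]=5<17: swap nums[7],nums[8]; lo=8,mid=9 → [10, 7, 15, 14, 16, 4, 9, 5, 17, 6, 19]
nums[mid]=6<17: swap nums[8],nums[9]; lo=9,mid=10 → [10, 7, 15, 14, 16, 4, 9, 5, 6, 17, 19]
end: lo=9, hi=9; nums = [10, 7, 15, 14, 16, 4, 9, 5, 6, 17, 19]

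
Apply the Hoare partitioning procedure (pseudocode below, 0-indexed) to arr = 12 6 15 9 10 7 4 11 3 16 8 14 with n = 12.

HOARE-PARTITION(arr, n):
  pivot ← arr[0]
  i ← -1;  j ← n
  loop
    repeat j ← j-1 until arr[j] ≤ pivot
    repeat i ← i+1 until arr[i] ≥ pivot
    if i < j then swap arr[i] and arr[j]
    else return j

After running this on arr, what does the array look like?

pivot=12
j stops at 10 (8), i stops at 0 (12); swap ⇒ 8 6 15 9 10 7 4 11 3 16 12 14
j stops at 8 (3), i stops at 2 (15); swap ⇒ 8 6 3 9 10 7 4 11 15 16 12 14
j stops at 7, i stops at 8; i≥j ⇒ return 7. arr=8 6 3 9 10 7 4 11 15 16 12 14

8 6 3 9 10 7 4 11 15 16 12 14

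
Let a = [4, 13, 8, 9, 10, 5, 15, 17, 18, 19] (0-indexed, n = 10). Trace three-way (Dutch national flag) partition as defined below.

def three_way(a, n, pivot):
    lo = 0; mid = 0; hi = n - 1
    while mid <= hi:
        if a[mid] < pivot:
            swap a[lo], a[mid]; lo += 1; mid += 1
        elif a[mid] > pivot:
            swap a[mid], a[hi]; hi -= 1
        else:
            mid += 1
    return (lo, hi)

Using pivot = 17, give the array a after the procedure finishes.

pivot = 17; lo=0, mid=0, hi=9
a[mid]=4<17: swap a[0],a[0]; lo=1,mid=1 → [4, 13, 8, 9, 10, 5, 15, 17, 18, 19]
a[mid]=13<17: swap a[1],a[1]; lo=2,mid=2 → [4, 13, 8, 9, 10, 5, 15, 17, 18, 19]
a[mid]=8<17: swap a[2],a[2]; lo=3,mid=3 → [4, 13, 8, 9, 10, 5, 15, 17, 18, 19]
a[mid]=9<17: swap a[3],a[3]; lo=4,mid=4 → [4, 13, 8, 9, 10, 5, 15, 17, 18, 19]
a[mid]=10<17: swap a[4],a[4]; lo=5,mid=5 → [4, 13, 8, 9, 10, 5, 15, 17, 18, 19]
a[mid]=5<17: swap a[5],a[5]; lo=6,mid=6 → [4, 13, 8, 9, 10, 5, 15, 17, 18, 19]
a[mid]=15<17: swap a[6],a[6]; lo=7,mid=7 → [4, 13, 8, 9, 10, 5, 15, 17, 18, 19]
a[mid]=17=17: mid=8
a[mid]=18>17: swap a[8],a[9]; hi=8 → [4, 13, 8, 9, 10, 5, 15, 17, 19, 18]
a[mid]=19>17: swap a[8],a[8]; hi=7 → [4, 13, 8, 9, 10, 5, 15, 17, 19, 18]
end: lo=7, hi=7; a = [4, 13, 8, 9, 10, 5, 15, 17, 19, 18]

[4, 13, 8, 9, 10, 5, 15, 17, 19, 18]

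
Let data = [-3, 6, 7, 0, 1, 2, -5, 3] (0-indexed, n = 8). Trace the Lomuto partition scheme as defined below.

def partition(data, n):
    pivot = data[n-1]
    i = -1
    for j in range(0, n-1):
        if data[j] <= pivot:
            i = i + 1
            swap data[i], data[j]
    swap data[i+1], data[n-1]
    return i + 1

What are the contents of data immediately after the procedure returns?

[-3, 0, 1, 2, -5, 3, 7, 6]

pivot = data[7] = 3; i = -1
j=0: data[0]=-3 ≤ 3 → i=0, swap data[0],data[0] (no change) → [-3, 6, 7, 0, 1, 2, -5, 3]
j=1: data[1]=6 > 3 → no swap
j=2: data[2]=7 > 3 → no swap
j=3: data[3]=0 ≤ 3 → i=1, swap data[1],data[3] → [-3, 0, 7, 6, 1, 2, -5, 3]
j=4: data[4]=1 ≤ 3 → i=2, swap data[2],data[4] → [-3, 0, 1, 6, 7, 2, -5, 3]
j=5: data[5]=2 ≤ 3 → i=3, swap data[3],data[5] → [-3, 0, 1, 2, 7, 6, -5, 3]
j=6: data[6]=-5 ≤ 3 → i=4, swap data[4],data[6] → [-3, 0, 1, 2, -5, 6, 7, 3]
final swap data[5],data[7] → [-3, 0, 1, 2, -5, 3, 7, 6]; return 5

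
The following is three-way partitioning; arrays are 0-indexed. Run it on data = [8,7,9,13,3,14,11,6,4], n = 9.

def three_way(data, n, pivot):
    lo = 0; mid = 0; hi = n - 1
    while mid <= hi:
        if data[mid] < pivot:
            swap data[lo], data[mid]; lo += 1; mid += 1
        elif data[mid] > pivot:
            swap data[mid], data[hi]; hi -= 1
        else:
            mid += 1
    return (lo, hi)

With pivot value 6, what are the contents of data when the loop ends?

pivot = 6; lo=0, mid=0, hi=8
data[mid]=8>6: swap data[0],data[8]; hi=7 → [4,7,9,13,3,14,11,6,8]
data[mid]=4<6: swap data[0],data[0]; lo=1,mid=1 → [4,7,9,13,3,14,11,6,8]
data[mid]=7>6: swap data[1],data[7]; hi=6 → [4,6,9,13,3,14,11,7,8]
data[mid]=6=6: mid=2
data[mid]=9>6: swap data[2],data[6]; hi=5 → [4,6,11,13,3,14,9,7,8]
data[mid]=11>6: swap data[2],data[5]; hi=4 → [4,6,14,13,3,11,9,7,8]
data[mid]=14>6: swap data[2],data[4]; hi=3 → [4,6,3,13,14,11,9,7,8]
data[mid]=3<6: swap data[1],data[2]; lo=2,mid=3 → [4,3,6,13,14,11,9,7,8]
data[mid]=13>6: swap data[3],data[3]; hi=2 → [4,3,6,13,14,11,9,7,8]
end: lo=2, hi=2; data = [4,3,6,13,14,11,9,7,8]

[4,3,6,13,14,11,9,7,8]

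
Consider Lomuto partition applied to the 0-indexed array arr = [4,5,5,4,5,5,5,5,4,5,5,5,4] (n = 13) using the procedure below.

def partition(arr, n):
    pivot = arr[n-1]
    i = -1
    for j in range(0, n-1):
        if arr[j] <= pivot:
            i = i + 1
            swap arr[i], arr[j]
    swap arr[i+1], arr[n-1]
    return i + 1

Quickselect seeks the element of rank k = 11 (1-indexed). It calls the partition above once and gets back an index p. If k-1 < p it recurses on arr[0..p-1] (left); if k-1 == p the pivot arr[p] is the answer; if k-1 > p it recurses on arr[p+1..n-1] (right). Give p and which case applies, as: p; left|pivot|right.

pivot=4, i=-1
j=0: 4≤4, i=0, swap(0,0) ⇒ [4,5,5,4,5,5,5,5,4,5,5,5,4]
j=1: 5>4, skip
j=2: 5>4, skip
j=3: 4≤4, i=1, swap(1,3) ⇒ [4,4,5,5,5,5,5,5,4,5,5,5,4]
j=4: 5>4, skip
j=5: 5>4, skip
j=6: 5>4, skip
j=7: 5>4, skip
j=8: 4≤4, i=2, swap(2,8) ⇒ [4,4,4,5,5,5,5,5,5,5,5,5,4]
j=9: 5>4, skip
j=10: 5>4, skip
j=11: 5>4, skip
swap(3,12) ⇒ [4,4,4,4,5,5,5,5,5,5,5,5,5]; return 3
p = 3; k-1 = 10 > 3 ⇒ right

3; right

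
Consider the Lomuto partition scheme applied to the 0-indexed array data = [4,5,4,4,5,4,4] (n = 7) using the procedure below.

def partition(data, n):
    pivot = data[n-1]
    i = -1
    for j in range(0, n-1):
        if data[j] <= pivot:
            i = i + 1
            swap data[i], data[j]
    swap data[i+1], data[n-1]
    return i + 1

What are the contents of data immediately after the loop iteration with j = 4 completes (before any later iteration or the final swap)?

pivot = data[6] = 4; i = -1
j=0: data[0]=4 ≤ 4 → i=0, swap data[0],data[0] (no change) → [4,5,4,4,5,4,4]
j=1: data[1]=5 > 4 → no swap
j=2: data[2]=4 ≤ 4 → i=1, swap data[1],data[2] → [4,4,5,4,5,4,4]
j=3: data[3]=4 ≤ 4 → i=2, swap data[2],data[3] → [4,4,4,5,5,4,4]
j=4: data[4]=5 > 4 → no swap
(after j=4) data = [4,4,4,5,5,4,4]

[4,4,4,5,5,4,4]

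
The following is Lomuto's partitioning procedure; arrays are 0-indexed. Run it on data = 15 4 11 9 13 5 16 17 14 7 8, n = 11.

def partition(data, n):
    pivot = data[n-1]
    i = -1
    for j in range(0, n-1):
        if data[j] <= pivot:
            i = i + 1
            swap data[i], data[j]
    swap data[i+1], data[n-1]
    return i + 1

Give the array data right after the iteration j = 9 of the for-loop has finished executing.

pivot = data[10] = 8; i = -1
j=0: data[0]=15 > 8 → no swap
j=1: data[1]=4 ≤ 8 → i=0, swap data[0],data[1] → 4 15 11 9 13 5 16 17 14 7 8
j=2: data[2]=11 > 8 → no swap
j=3: data[3]=9 > 8 → no swap
j=4: data[4]=13 > 8 → no swap
j=5: data[5]=5 ≤ 8 → i=1, swap data[1],data[5] → 4 5 11 9 13 15 16 17 14 7 8
j=6: data[6]=16 > 8 → no swap
j=7: data[7]=17 > 8 → no swap
j=8: data[8]=14 > 8 → no swap
j=9: data[9]=7 ≤ 8 → i=2, swap data[2],data[9] → 4 5 7 9 13 15 16 17 14 11 8
(after j=9) data = 4 5 7 9 13 15 16 17 14 11 8

4 5 7 9 13 15 16 17 14 11 8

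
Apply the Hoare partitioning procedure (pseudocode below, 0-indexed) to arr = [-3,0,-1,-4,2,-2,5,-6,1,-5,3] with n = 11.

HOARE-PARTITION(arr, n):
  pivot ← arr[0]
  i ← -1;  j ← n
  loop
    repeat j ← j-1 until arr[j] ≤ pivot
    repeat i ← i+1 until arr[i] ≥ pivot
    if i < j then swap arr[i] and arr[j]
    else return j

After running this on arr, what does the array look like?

pivot=-3
j stops at 9 (-5), i stops at 0 (-3); swap ⇒ [-5,0,-1,-4,2,-2,5,-6,1,-3,3]
j stops at 7 (-6), i stops at 1 (0); swap ⇒ [-5,-6,-1,-4,2,-2,5,0,1,-3,3]
j stops at 3 (-4), i stops at 2 (-1); swap ⇒ [-5,-6,-4,-1,2,-2,5,0,1,-3,3]
j stops at 2, i stops at 3; i≥j ⇒ return 2. arr=[-5,-6,-4,-1,2,-2,5,0,1,-3,3]

[-5,-6,-4,-1,2,-2,5,0,1,-3,3]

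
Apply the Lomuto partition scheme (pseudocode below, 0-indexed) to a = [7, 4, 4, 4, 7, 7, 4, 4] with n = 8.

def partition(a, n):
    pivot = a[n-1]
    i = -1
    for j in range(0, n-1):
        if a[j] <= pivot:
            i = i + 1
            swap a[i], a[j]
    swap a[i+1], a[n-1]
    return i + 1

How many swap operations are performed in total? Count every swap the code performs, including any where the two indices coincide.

pivot = a[7] = 4; i = -1
j=0: a[0]=7 > 4 → no swap
j=1: a[1]=4 ≤ 4 → i=0, swap a[0],a[1] → [4, 7, 4, 4, 7, 7, 4, 4]
j=2: a[2]=4 ≤ 4 → i=1, swap a[1],a[2] → [4, 4, 7, 4, 7, 7, 4, 4]
j=3: a[3]=4 ≤ 4 → i=2, swap a[2],a[3] → [4, 4, 4, 7, 7, 7, 4, 4]
j=4: a[4]=7 > 4 → no swap
j=5: a[5]=7 > 4 → no swap
j=6: a[6]=4 ≤ 4 → i=3, swap a[3],a[6] → [4, 4, 4, 4, 7, 7, 7, 4]
final swap a[4],a[7] → [4, 4, 4, 4, 4, 7, 7, 7]; return 4

5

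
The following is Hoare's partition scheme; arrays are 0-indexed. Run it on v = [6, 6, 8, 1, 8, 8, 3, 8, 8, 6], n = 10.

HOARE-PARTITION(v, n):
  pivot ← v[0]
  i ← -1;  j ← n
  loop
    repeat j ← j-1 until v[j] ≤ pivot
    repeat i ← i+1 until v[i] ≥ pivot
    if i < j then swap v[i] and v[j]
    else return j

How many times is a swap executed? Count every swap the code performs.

pivot = v[0] = 6; i = -1, j = 10
j→9 (v[9]=6≤6), i→0 (v[0]=6≥6); i<j, swap → [6, 6, 8, 1, 8, 8, 3, 8, 8, 6]
j→6 (v[6]=3≤6), i→1 (v[1]=6≥6); i<j, swap → [6, 3, 8, 1, 8, 8, 6, 8, 8, 6]
j→3 (v[3]=1≤6), i→2 (v[2]=8≥6); i<j, swap → [6, 3, 1, 8, 8, 8, 6, 8, 8, 6]
j→2, i→3; i≥j, return j=2. v = [6, 3, 1, 8, 8, 8, 6, 8, 8, 6]

3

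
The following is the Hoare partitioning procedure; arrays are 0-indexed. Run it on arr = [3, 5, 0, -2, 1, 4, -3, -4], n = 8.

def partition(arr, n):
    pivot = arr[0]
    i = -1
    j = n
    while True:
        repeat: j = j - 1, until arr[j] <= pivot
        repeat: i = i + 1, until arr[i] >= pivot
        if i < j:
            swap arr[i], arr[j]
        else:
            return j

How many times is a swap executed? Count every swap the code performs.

pivot = arr[0] = 3; i = -1, j = 8
j→7 (arr[7]=-4≤3), i→0 (arr[0]=3≥3); i<j, swap → [-4, 5, 0, -2, 1, 4, -3, 3]
j→6 (arr[6]=-3≤3), i→1 (arr[1]=5≥3); i<j, swap → [-4, -3, 0, -2, 1, 4, 5, 3]
j→4, i→5; i≥j, return j=4. arr = [-4, -3, 0, -2, 1, 4, 5, 3]

2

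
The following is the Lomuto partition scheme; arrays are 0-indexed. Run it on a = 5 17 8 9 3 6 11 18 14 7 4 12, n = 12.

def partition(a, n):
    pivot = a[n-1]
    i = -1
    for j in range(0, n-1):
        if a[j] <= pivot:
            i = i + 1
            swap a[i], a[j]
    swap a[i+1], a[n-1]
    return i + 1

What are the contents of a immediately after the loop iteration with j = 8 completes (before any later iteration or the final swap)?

5 8 9 3 6 11 17 18 14 7 4 12

pivot = a[11] = 12; i = -1
j=0: a[0]=5 ≤ 12 → i=0, swap a[0],a[0] (no change) → 5 17 8 9 3 6 11 18 14 7 4 12
j=1: a[1]=17 > 12 → no swap
j=2: a[2]=8 ≤ 12 → i=1, swap a[1],a[2] → 5 8 17 9 3 6 11 18 14 7 4 12
j=3: a[3]=9 ≤ 12 → i=2, swap a[2],a[3] → 5 8 9 17 3 6 11 18 14 7 4 12
j=4: a[4]=3 ≤ 12 → i=3, swap a[3],a[4] → 5 8 9 3 17 6 11 18 14 7 4 12
j=5: a[5]=6 ≤ 12 → i=4, swap a[4],a[5] → 5 8 9 3 6 17 11 18 14 7 4 12
j=6: a[6]=11 ≤ 12 → i=5, swap a[5],a[6] → 5 8 9 3 6 11 17 18 14 7 4 12
j=7: a[7]=18 > 12 → no swap
j=8: a[8]=14 > 12 → no swap
(after j=8) a = 5 8 9 3 6 11 17 18 14 7 4 12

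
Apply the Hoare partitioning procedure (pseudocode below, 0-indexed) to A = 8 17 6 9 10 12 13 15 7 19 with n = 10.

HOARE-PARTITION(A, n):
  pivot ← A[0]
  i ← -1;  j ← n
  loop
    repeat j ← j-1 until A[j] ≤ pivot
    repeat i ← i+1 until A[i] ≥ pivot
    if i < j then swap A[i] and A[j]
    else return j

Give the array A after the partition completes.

7 6 17 9 10 12 13 15 8 19

pivot=8
j stops at 8 (7), i stops at 0 (8); swap ⇒ 7 17 6 9 10 12 13 15 8 19
j stops at 2 (6), i stops at 1 (17); swap ⇒ 7 6 17 9 10 12 13 15 8 19
j stops at 1, i stops at 2; i≥j ⇒ return 1. A=7 6 17 9 10 12 13 15 8 19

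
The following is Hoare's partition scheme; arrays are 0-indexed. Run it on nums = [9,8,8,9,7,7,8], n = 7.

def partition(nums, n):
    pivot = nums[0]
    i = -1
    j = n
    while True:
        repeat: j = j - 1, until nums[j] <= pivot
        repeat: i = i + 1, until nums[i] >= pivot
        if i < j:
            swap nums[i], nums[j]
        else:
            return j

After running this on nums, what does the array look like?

[8,8,8,7,7,9,9]

pivot=9
j stops at 6 (8), i stops at 0 (9); swap ⇒ [8,8,8,9,7,7,9]
j stops at 5 (7), i stops at 3 (9); swap ⇒ [8,8,8,7,7,9,9]
j stops at 4, i stops at 5; i≥j ⇒ return 4. nums=[8,8,8,7,7,9,9]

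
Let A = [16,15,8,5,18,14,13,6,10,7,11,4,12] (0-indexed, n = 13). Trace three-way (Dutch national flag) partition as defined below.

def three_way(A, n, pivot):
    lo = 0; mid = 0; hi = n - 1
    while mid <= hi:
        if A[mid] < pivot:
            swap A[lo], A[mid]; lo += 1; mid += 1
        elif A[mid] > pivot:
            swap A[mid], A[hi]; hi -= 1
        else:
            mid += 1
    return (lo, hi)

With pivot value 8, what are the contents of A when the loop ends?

pivot = 8; lo=0, mid=0, hi=12
A[mid]=16>8: swap A[0],A[12]; hi=11 → [12,15,8,5,18,14,13,6,10,7,11,4,16]
A[mid]=12>8: swap A[0],A[11]; hi=10 → [4,15,8,5,18,14,13,6,10,7,11,12,16]
A[mid]=4<8: swap A[0],A[0]; lo=1,mid=1 → [4,15,8,5,18,14,13,6,10,7,11,12,16]
A[mid]=15>8: swap A[1],A[10]; hi=9 → [4,11,8,5,18,14,13,6,10,7,15,12,16]
A[mid]=11>8: swap A[1],A[9]; hi=8 → [4,7,8,5,18,14,13,6,10,11,15,12,16]
A[mid]=7<8: swap A[1],A[1]; lo=2,mid=2 → [4,7,8,5,18,14,13,6,10,11,15,12,16]
A[mid]=8=8: mid=3
A[mid]=5<8: swap A[2],A[3]; lo=3,mid=4 → [4,7,5,8,18,14,13,6,10,11,15,12,16]
A[mid]=18>8: swap A[4],A[8]; hi=7 → [4,7,5,8,10,14,13,6,18,11,15,12,16]
A[mid]=10>8: swap A[4],A[7]; hi=6 → [4,7,5,8,6,14,13,10,18,11,15,12,16]
A[mid]=6<8: swap A[3],A[4]; lo=4,mid=5 → [4,7,5,6,8,14,13,10,18,11,15,12,16]
A[mid]=14>8: swap A[5],A[6]; hi=5 → [4,7,5,6,8,13,14,10,18,11,15,12,16]
A[mid]=13>8: swap A[5],A[5]; hi=4 → [4,7,5,6,8,13,14,10,18,11,15,12,16]
end: lo=4, hi=4; A = [4,7,5,6,8,13,14,10,18,11,15,12,16]

[4,7,5,6,8,13,14,10,18,11,15,12,16]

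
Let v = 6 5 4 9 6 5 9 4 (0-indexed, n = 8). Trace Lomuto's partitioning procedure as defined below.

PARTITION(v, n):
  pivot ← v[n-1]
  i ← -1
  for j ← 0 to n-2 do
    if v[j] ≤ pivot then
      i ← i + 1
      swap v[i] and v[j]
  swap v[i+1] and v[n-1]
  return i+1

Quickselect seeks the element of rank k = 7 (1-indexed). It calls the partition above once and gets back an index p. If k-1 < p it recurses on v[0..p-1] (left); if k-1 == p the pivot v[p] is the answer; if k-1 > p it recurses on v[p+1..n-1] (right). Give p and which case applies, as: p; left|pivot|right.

pivot=4, i=-1
j=0: 6>4, skip
j=1: 5>4, skip
j=2: 4≤4, i=0, swap(0,2) ⇒ 4 5 6 9 6 5 9 4
j=3: 9>4, skip
j=4: 6>4, skip
j=5: 5>4, skip
j=6: 9>4, skip
swap(1,7) ⇒ 4 4 6 9 6 5 9 5; return 1
p = 1; k-1 = 6 > 1 ⇒ right

1; right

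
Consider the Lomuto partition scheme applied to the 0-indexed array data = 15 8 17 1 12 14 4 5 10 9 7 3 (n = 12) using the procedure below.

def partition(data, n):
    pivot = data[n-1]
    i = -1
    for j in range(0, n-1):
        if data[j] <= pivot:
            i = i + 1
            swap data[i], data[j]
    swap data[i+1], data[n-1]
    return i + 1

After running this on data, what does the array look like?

pivot=3, i=-1
j=0: 15>3, skip
j=1: 8>3, skip
j=2: 17>3, skip
j=3: 1≤3, i=0, swap(0,3) ⇒ 1 8 17 15 12 14 4 5 10 9 7 3
j=4: 12>3, skip
j=5: 14>3, skip
j=6: 4>3, skip
j=7: 5>3, skip
j=8: 10>3, skip
j=9: 9>3, skip
j=10: 7>3, skip
swap(1,11) ⇒ 1 3 17 15 12 14 4 5 10 9 7 8; return 1

1 3 17 15 12 14 4 5 10 9 7 8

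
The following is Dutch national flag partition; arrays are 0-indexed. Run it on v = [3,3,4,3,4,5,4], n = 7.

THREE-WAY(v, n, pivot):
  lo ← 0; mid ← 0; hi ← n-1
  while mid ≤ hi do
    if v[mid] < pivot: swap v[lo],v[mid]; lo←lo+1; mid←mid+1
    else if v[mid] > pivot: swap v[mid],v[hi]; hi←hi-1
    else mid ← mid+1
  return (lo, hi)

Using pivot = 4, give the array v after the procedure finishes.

pivot = 4; lo=0, mid=0, hi=6
v[mid]=3<4: swap v[0],v[0]; lo=1,mid=1 → [3,3,4,3,4,5,4]
v[mid]=3<4: swap v[1],v[1]; lo=2,mid=2 → [3,3,4,3,4,5,4]
v[mid]=4=4: mid=3
v[mid]=3<4: swap v[2],v[3]; lo=3,mid=4 → [3,3,3,4,4,5,4]
v[mid]=4=4: mid=5
v[mid]=5>4: swap v[5],v[6]; hi=5 → [3,3,3,4,4,4,5]
v[mid]=4=4: mid=6
end: lo=3, hi=5; v = [3,3,3,4,4,4,5]

[3,3,3,4,4,4,5]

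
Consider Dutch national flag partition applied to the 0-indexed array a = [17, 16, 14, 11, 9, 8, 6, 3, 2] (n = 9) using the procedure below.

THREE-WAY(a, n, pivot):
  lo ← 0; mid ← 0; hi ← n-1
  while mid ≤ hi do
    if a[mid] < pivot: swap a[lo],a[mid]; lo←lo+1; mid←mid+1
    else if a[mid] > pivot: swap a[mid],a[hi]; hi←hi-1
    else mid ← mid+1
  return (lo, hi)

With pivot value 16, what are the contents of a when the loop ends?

[2, 14, 11, 9, 8, 6, 3, 16, 17]

pivot = 16; lo=0, mid=0, hi=8
a[mid]=17>16: swap a[0],a[8]; hi=7 → [2, 16, 14, 11, 9, 8, 6, 3, 17]
a[mid]=2<16: swap a[0],a[0]; lo=1,mid=1 → [2, 16, 14, 11, 9, 8, 6, 3, 17]
a[mid]=16=16: mid=2
a[mid]=14<16: swap a[1],a[2]; lo=2,mid=3 → [2, 14, 16, 11, 9, 8, 6, 3, 17]
a[mid]=11<16: swap a[2],a[3]; lo=3,mid=4 → [2, 14, 11, 16, 9, 8, 6, 3, 17]
a[mid]=9<16: swap a[3],a[4]; lo=4,mid=5 → [2, 14, 11, 9, 16, 8, 6, 3, 17]
a[mid]=8<16: swap a[4],a[5]; lo=5,mid=6 → [2, 14, 11, 9, 8, 16, 6, 3, 17]
a[mid]=6<16: swap a[5],a[6]; lo=6,mid=7 → [2, 14, 11, 9, 8, 6, 16, 3, 17]
a[mid]=3<16: swap a[6],a[7]; lo=7,mid=8 → [2, 14, 11, 9, 8, 6, 3, 16, 17]
end: lo=7, hi=7; a = [2, 14, 11, 9, 8, 6, 3, 16, 17]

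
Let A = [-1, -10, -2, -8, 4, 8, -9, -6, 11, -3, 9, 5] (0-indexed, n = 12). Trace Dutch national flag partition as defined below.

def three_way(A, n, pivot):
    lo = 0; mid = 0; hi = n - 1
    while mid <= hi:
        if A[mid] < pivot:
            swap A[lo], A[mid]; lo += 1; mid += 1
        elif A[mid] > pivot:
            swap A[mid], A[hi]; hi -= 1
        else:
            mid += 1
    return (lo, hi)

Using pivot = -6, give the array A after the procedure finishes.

lo=0 mid=0 hi=11
-1>-6: swap(0,11), hi=10 ⇒ [5, -10, -2, -8, 4, 8, -9, -6, 11, -3, 9, -1]
5>-6: swap(0,10), hi=9 ⇒ [9, -10, -2, -8, 4, 8, -9, -6, 11, -3, 5, -1]
9>-6: swap(0,9), hi=8 ⇒ [-3, -10, -2, -8, 4, 8, -9, -6, 11, 9, 5, -1]
-3>-6: swap(0,8), hi=7 ⇒ [11, -10, -2, -8, 4, 8, -9, -6, -3, 9, 5, -1]
11>-6: swap(0,7), hi=6 ⇒ [-6, -10, -2, -8, 4, 8, -9, 11, -3, 9, 5, -1]
-6=-6: mid=1
-10<-6: swap(0,1), lo=1 mid=2 ⇒ [-10, -6, -2, -8, 4, 8, -9, 11, -3, 9, 5, -1]
-2>-6: swap(2,6), hi=5 ⇒ [-10, -6, -9, -8, 4, 8, -2, 11, -3, 9, 5, -1]
-9<-6: swap(1,2), lo=2 mid=3 ⇒ [-10, -9, -6, -8, 4, 8, -2, 11, -3, 9, 5, -1]
-8<-6: swap(2,3), lo=3 mid=4 ⇒ [-10, -9, -8, -6, 4, 8, -2, 11, -3, 9, 5, -1]
4>-6: swap(4,5), hi=4 ⇒ [-10, -9, -8, -6, 8, 4, -2, 11, -3, 9, 5, -1]
8>-6: swap(4,4), hi=3 ⇒ [-10, -9, -8, -6, 8, 4, -2, 11, -3, 9, 5, -1]
done. lo=3 hi=3; A=[-10, -9, -8, -6, 8, 4, -2, 11, -3, 9, 5, -1]

[-10, -9, -8, -6, 8, 4, -2, 11, -3, 9, 5, -1]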